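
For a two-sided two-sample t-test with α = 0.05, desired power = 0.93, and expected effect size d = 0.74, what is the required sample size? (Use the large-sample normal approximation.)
n = 44 per group

Sample size formula (two-sample t-test, normal approximation):
n = 2 · ((z_{α/2} + z_β) / d)²

z_{α/2} = 1.960 (for α = 0.05, two-sided)
z_β = 1.476 (for power = 0.93)
d = 0.74

n = 2 · ((1.960 + 1.476) / 0.74)²
n = 2 · (4.643)²
n ≈ 43.11
Round up to the next whole number: n = 44 per group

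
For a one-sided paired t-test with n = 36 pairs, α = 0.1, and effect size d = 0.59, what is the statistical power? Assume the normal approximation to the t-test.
Power ≈ 0.99

Power calculation (paired t-test, normal approximation):
z_β = d · √n - z_α
z_β = 0.59 · √36 - 1.282
z_β = 0.59 · 6.000 - 1.282
z_β = 2.258

Power = Φ(z_β) = Φ(2.258) ≈ 0.988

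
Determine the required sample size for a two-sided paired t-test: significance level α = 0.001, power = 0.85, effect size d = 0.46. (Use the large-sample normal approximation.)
n = 89 pairs

Sample size formula (paired t-test, normal approximation):
n = ((z_{α/2} + z_β) / d)²

z_{α/2} = 3.291 (for α = 0.001, two-sided)
z_β = 1.036 (for power = 0.85)
d = 0.46

n = ((3.291 + 1.036) / 0.46)²
n = (9.407)²
n ≈ 88.49
Round up to the next whole number: n = 89 pairs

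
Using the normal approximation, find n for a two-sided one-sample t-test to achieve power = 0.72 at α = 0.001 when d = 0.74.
n = 28

Sample size formula (one-sample t-test, normal approximation):
n = ((z_{α/2} + z_β) / d)²

z_{α/2} = 3.291 (for α = 0.001, two-sided)
z_β = 0.583 (for power = 0.72)
d = 0.74

n = ((3.291 + 0.583) / 0.74)²
n = (5.235)²
n ≈ 27.41
Round up to the next whole number: n = 28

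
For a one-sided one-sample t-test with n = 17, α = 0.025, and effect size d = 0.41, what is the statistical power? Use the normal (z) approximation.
Power ≈ 0.39

Power calculation (one-sample t-test, normal approximation):
z_β = d · √n - z_α
z_β = 0.41 · √17 - 1.960
z_β = 0.41 · 4.123 - 1.960
z_β = -0.269

Power = Φ(z_β) = Φ(-0.269) ≈ 0.394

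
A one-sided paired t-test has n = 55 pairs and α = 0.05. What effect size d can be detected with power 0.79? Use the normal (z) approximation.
d ≈ 0.33

Minimum detectable effect (paired t-test, normal approximation):
d = (z_α + z_β) / √n
d = (1.645 + 0.806) / √55
d = 2.451 / 7.416
d ≈ 0.33

By Cohen's convention (0.2 small / 0.5 medium / 0.8 large): small effect.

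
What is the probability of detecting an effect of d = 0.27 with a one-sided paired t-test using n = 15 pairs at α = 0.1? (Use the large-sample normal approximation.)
Power ≈ 0.41

Power calculation (paired t-test, normal approximation):
z_β = d · √n - z_α
z_β = 0.27 · √15 - 1.282
z_β = 0.27 · 3.873 - 1.282
z_β = -0.236

Power = Φ(z_β) = Φ(-0.236) ≈ 0.407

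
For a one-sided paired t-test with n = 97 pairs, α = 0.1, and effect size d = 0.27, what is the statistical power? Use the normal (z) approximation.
Power ≈ 0.92

Power calculation (paired t-test, normal approximation):
z_β = d · √n - z_α
z_β = 0.27 · √97 - 1.282
z_β = 0.27 · 9.849 - 1.282
z_β = 1.378

Power = Φ(z_β) = Φ(1.378) ≈ 0.916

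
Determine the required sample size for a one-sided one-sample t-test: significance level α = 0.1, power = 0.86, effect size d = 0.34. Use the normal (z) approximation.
n = 49

Sample size formula (one-sample t-test, normal approximation):
n = ((z_α + z_β) / d)²

z_α = 1.282 (for α = 0.1, one-sided)
z_β = 1.080 (for power = 0.86)
d = 0.34

n = ((1.282 + 1.080) / 0.34)²
n = (6.947)²
n ≈ 48.26
Round up to the next whole number: n = 49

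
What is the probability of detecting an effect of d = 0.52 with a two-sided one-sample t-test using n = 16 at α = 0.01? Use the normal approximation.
Power ≈ 0.31

Power calculation (one-sample t-test, normal approximation):
z_β = d · √n - z_{α/2}
z_β = 0.52 · √16 - 2.576
z_β = 0.52 · 4.000 - 2.576
z_β = -0.496

Power = Φ(z_β) = Φ(-0.496) ≈ 0.310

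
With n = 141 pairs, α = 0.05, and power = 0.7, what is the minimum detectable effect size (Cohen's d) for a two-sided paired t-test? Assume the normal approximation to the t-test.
d ≈ 0.21

Minimum detectable effect (paired t-test, normal approximation):
d = (z_{α/2} + z_β) / √n
d = (1.960 + 0.524) / √141
d = 2.484 / 11.874
d ≈ 0.21

By Cohen's convention (0.2 small / 0.5 medium / 0.8 large): small effect.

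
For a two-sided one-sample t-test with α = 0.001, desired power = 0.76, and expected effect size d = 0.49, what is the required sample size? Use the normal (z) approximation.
n = 67

Sample size formula (one-sample t-test, normal approximation):
n = ((z_{α/2} + z_β) / d)²

z_{α/2} = 3.291 (for α = 0.001, two-sided)
z_β = 0.706 (for power = 0.76)
d = 0.49

n = ((3.291 + 0.706) / 0.49)²
n = (8.157)²
n ≈ 66.54
Round up to the next whole number: n = 67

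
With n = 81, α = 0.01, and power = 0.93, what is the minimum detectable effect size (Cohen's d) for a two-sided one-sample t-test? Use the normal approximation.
d ≈ 0.45

Minimum detectable effect (one-sample t-test, normal approximation):
d = (z_{α/2} + z_β) / √n
d = (2.576 + 1.476) / √81
d = 4.052 / 9.000
d ≈ 0.45

By Cohen's convention (0.2 small / 0.5 medium / 0.8 large): small effect.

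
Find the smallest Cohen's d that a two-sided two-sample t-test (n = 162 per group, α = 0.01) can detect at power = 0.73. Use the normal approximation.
d ≈ 0.35

Minimum detectable effect (two-sample t-test, normal approximation):
d = (z_{α/2} + z_β) / √(n/2)
d = (2.576 + 0.613) / √(162/2)
d = 3.189 / 9.000
d ≈ 0.35

By Cohen's convention (0.2 small / 0.5 medium / 0.8 large): small effect.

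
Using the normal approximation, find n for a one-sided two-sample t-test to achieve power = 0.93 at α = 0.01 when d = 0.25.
n = 463 per group

Sample size formula (two-sample t-test, normal approximation):
n = 2 · ((z_α + z_β) / d)²

z_α = 2.326 (for α = 0.01, one-sided)
z_β = 1.476 (for power = 0.93)
d = 0.25

n = 2 · ((2.326 + 1.476) / 0.25)²
n = 2 · (15.208)²
n ≈ 462.57
Round up to the next whole number: n = 463 per group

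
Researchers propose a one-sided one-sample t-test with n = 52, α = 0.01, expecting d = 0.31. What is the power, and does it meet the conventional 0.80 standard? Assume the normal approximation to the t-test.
Power ≈ 0.46; the study is underpowered (power < 0.80)

Power calculation (one-sample t-test, normal approximation):
z_β = d · √n - z_α
z_β = 0.31 · √52 - 2.326
z_β = 0.31 · 7.211 - 2.326
z_β = -0.091

Power = Φ(z_β) = Φ(-0.091) ≈ 0.464

Effect size d = 0.31 is small by Cohen's convention (0.2/0.5/0.8).

Threshold: power ≥ 0.80 is conventionally adequate.
Power ≈ 0.46 → the study is underpowered (power < 0.80).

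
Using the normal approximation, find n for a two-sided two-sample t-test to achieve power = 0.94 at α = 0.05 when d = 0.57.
n = 77 per group

Sample size formula (two-sample t-test, normal approximation):
n = 2 · ((z_{α/2} + z_β) / d)²

z_{α/2} = 1.960 (for α = 0.05, two-sided)
z_β = 1.555 (for power = 0.94)
d = 0.57

n = 2 · ((1.960 + 1.555) / 0.57)²
n = 2 · (6.167)²
n ≈ 76.06
Round up to the next whole number: n = 77 per group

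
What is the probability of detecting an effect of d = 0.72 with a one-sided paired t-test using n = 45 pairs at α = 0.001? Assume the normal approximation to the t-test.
Power ≈ 0.96

Power calculation (paired t-test, normal approximation):
z_β = d · √n - z_α
z_β = 0.72 · √45 - 3.090
z_β = 0.72 · 6.708 - 3.090
z_β = 1.740

Power = Φ(z_β) = Φ(1.740) ≈ 0.959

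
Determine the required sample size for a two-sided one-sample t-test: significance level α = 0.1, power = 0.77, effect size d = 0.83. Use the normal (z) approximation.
n = 9

Sample size formula (one-sample t-test, normal approximation):
n = ((z_{α/2} + z_β) / d)²

z_{α/2} = 1.645 (for α = 0.1, two-sided)
z_β = 0.739 (for power = 0.77)
d = 0.83

n = ((1.645 + 0.739) / 0.83)²
n = (2.872)²
n ≈ 8.25
Round up to the next whole number: n = 9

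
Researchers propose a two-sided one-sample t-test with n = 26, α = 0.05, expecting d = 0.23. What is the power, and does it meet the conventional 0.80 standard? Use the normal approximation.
Power ≈ 0.22; the study is underpowered (power < 0.80)

Power calculation (one-sample t-test, normal approximation):
z_β = d · √n - z_{α/2}
z_β = 0.23 · √26 - 1.960
z_β = 0.23 · 5.099 - 1.960
z_β = -0.787

Power = Φ(z_β) = Φ(-0.787) ≈ 0.216

Effect size d = 0.23 is small by Cohen's convention (0.2/0.5/0.8).

Threshold: power ≥ 0.80 is conventionally adequate.
Power ≈ 0.22 → the study is underpowered (power < 0.80).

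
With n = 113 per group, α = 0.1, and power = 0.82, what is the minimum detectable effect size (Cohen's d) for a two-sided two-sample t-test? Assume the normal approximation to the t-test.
d ≈ 0.34

Minimum detectable effect (two-sample t-test, normal approximation):
d = (z_{α/2} + z_β) / √(n/2)
d = (1.645 + 0.915) / √(113/2)
d = 2.560 / 7.517
d ≈ 0.34

By Cohen's convention (0.2 small / 0.5 medium / 0.8 large): small effect.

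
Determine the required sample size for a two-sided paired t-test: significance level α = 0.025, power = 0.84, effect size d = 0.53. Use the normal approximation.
n = 38 pairs

Sample size formula (paired t-test, normal approximation):
n = ((z_{α/2} + z_β) / d)²

z_{α/2} = 2.241 (for α = 0.025, two-sided)
z_β = 0.994 (for power = 0.84)
d = 0.53

n = ((2.241 + 0.994) / 0.53)²
n = (6.104)²
n ≈ 37.26
Round up to the next whole number: n = 38 pairs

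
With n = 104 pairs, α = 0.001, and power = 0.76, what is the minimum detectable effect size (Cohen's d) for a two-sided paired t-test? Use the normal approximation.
d ≈ 0.39

Minimum detectable effect (paired t-test, normal approximation):
d = (z_{α/2} + z_β) / √n
d = (3.291 + 0.706) / √104
d = 3.997 / 10.198
d ≈ 0.39

By Cohen's convention (0.2 small / 0.5 medium / 0.8 large): small effect.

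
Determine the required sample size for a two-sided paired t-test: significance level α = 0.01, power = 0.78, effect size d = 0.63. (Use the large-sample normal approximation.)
n = 29 pairs

Sample size formula (paired t-test, normal approximation):
n = ((z_{α/2} + z_β) / d)²

z_{α/2} = 2.576 (for α = 0.01, two-sided)
z_β = 0.772 (for power = 0.78)
d = 0.63

n = ((2.576 + 0.772) / 0.63)²
n = (5.314)²
n ≈ 28.24
Round up to the next whole number: n = 29 pairs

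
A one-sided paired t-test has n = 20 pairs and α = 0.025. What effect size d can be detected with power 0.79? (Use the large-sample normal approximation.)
d ≈ 0.62

Minimum detectable effect (paired t-test, normal approximation):
d = (z_α + z_β) / √n
d = (1.960 + 0.806) / √20
d = 2.766 / 4.472
d ≈ 0.62

By Cohen's convention (0.2 small / 0.5 medium / 0.8 large): medium effect.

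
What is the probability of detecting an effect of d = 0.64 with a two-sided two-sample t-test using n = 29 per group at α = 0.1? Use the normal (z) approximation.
Power ≈ 0.79

Power calculation (two-sample t-test, normal approximation):
z_β = d · √(n/2) - z_{α/2}
z_β = 0.64 · √(29/2) - 1.645
z_β = 0.64 · 3.808 - 1.645
z_β = 0.792

Power = Φ(z_β) = Φ(0.792) ≈ 0.786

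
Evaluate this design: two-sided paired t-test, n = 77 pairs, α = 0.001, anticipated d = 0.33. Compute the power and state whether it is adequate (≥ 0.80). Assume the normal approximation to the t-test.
Power ≈ 0.35; the study is underpowered (power < 0.80)

Power calculation (paired t-test, normal approximation):
z_β = d · √n - z_{α/2}
z_β = 0.33 · √77 - 3.291
z_β = 0.33 · 8.775 - 3.291
z_β = -0.395

Power = Φ(z_β) = Φ(-0.395) ≈ 0.346

Effect size d = 0.33 is small by Cohen's convention (0.2/0.5/0.8).

Threshold: power ≥ 0.80 is conventionally adequate.
Power ≈ 0.35 → the study is underpowered (power < 0.80).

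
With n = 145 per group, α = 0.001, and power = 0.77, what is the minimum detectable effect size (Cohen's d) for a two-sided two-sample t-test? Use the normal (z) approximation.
d ≈ 0.47

Minimum detectable effect (two-sample t-test, normal approximation):
d = (z_{α/2} + z_β) / √(n/2)
d = (3.291 + 0.739) / √(145/2)
d = 4.029 / 8.515
d ≈ 0.47

By Cohen's convention (0.2 small / 0.5 medium / 0.8 large): small effect.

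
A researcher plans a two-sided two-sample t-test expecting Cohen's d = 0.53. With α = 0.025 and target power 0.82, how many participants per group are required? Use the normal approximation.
n = 71 per group

Sample size formula (two-sample t-test, normal approximation):
n = 2 · ((z_{α/2} + z_β) / d)²

z_{α/2} = 2.241 (for α = 0.025, two-sided)
z_β = 0.915 (for power = 0.82)
d = 0.53

n = 2 · ((2.241 + 0.915) / 0.53)²
n = 2 · (5.955)²
n ≈ 70.92
Round up to the next whole number: n = 71 per group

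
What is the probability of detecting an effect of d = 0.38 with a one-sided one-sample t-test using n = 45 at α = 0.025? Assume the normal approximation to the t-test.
Power ≈ 0.72

Power calculation (one-sample t-test, normal approximation):
z_β = d · √n - z_α
z_β = 0.38 · √45 - 1.960
z_β = 0.38 · 6.708 - 1.960
z_β = 0.589

Power = Φ(z_β) = Φ(0.589) ≈ 0.722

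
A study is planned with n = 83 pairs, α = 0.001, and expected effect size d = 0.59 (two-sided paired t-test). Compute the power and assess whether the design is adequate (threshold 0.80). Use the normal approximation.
Power ≈ 0.98; the study is adequately powered (power ≥ 0.80)

Power calculation (paired t-test, normal approximation):
z_β = d · √n - z_{α/2}
z_β = 0.59 · √83 - 3.291
z_β = 0.59 · 9.110 - 3.291
z_β = 2.085

Power = Φ(z_β) = Φ(2.085) ≈ 0.981

Effect size d = 0.59 is medium by Cohen's convention (0.2/0.5/0.8).

Threshold: power ≥ 0.80 is conventionally adequate.
Power ≈ 0.98 → the study is adequately powered (power ≥ 0.80).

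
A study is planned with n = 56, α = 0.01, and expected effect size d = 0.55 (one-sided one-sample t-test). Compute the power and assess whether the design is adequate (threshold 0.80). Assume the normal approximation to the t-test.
Power ≈ 0.96; the study is adequately powered (power ≥ 0.80)

Power calculation (one-sample t-test, normal approximation):
z_β = d · √n - z_α
z_β = 0.55 · √56 - 2.326
z_β = 0.55 · 7.483 - 2.326
z_β = 1.789

Power = Φ(z_β) = Φ(1.789) ≈ 0.963

Effect size d = 0.55 is medium by Cohen's convention (0.2/0.5/0.8).

Threshold: power ≥ 0.80 is conventionally adequate.
Power ≈ 0.96 → the study is adequately powered (power ≥ 0.80).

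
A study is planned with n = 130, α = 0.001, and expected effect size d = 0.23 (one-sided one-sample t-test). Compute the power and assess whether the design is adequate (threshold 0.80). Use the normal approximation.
Power ≈ 0.32; the study is underpowered (power < 0.80)

Power calculation (one-sample t-test, normal approximation):
z_β = d · √n - z_α
z_β = 0.23 · √130 - 3.090
z_β = 0.23 · 11.402 - 3.090
z_β = -0.468

Power = Φ(z_β) = Φ(-0.468) ≈ 0.320

Effect size d = 0.23 is small by Cohen's convention (0.2/0.5/0.8).

Threshold: power ≥ 0.80 is conventionally adequate.
Power ≈ 0.32 → the study is underpowered (power < 0.80).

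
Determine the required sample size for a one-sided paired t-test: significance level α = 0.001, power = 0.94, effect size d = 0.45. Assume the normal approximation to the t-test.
n = 107 pairs

Sample size formula (paired t-test, normal approximation):
n = ((z_α + z_β) / d)²

z_α = 3.090 (for α = 0.001, one-sided)
z_β = 1.555 (for power = 0.94)
d = 0.45

n = ((3.090 + 1.555) / 0.45)²
n = (10.322)²
n ≈ 106.54
Round up to the next whole number: n = 107 pairs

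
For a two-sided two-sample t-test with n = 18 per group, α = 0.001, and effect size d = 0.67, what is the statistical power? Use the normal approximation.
Power ≈ 0.10

Power calculation (two-sample t-test, normal approximation):
z_β = d · √(n/2) - z_{α/2}
z_β = 0.67 · √(18/2) - 3.291
z_β = 0.67 · 3.000 - 3.291
z_β = -1.281

Power = Φ(z_β) = Φ(-1.281) ≈ 0.100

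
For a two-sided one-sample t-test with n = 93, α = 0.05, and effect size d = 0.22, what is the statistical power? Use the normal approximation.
Power ≈ 0.56

Power calculation (one-sample t-test, normal approximation):
z_β = d · √n - z_{α/2}
z_β = 0.22 · √93 - 1.960
z_β = 0.22 · 9.644 - 1.960
z_β = 0.162

Power = Φ(z_β) = Φ(0.162) ≈ 0.564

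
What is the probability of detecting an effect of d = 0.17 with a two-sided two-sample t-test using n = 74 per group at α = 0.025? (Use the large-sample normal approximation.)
Power ≈ 0.11

Power calculation (two-sample t-test, normal approximation):
z_β = d · √(n/2) - z_{α/2}
z_β = 0.17 · √(74/2) - 2.241
z_β = 0.17 · 6.083 - 2.241
z_β = -1.207

Power = Φ(z_β) = Φ(-1.207) ≈ 0.114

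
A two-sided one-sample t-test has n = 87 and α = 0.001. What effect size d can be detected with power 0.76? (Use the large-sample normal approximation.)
d ≈ 0.43

Minimum detectable effect (one-sample t-test, normal approximation):
d = (z_{α/2} + z_β) / √n
d = (3.291 + 0.706) / √87
d = 3.997 / 9.327
d ≈ 0.43

By Cohen's convention (0.2 small / 0.5 medium / 0.8 large): small effect.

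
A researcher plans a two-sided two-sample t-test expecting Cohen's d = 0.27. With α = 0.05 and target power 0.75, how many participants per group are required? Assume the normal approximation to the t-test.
n = 191 per group

Sample size formula (two-sample t-test, normal approximation):
n = 2 · ((z_{α/2} + z_β) / d)²

z_{α/2} = 1.960 (for α = 0.05, two-sided)
z_β = 0.674 (for power = 0.75)
d = 0.27

n = 2 · ((1.960 + 0.674) / 0.27)²
n = 2 · (9.756)²
n ≈ 190.36
Round up to the next whole number: n = 191 per group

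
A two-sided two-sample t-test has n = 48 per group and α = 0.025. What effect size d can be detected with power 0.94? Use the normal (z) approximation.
d ≈ 0.77

Minimum detectable effect (two-sample t-test, normal approximation):
d = (z_{α/2} + z_β) / √(n/2)
d = (2.241 + 1.555) / √(48/2)
d = 3.796 / 4.899
d ≈ 0.77

By Cohen's convention (0.2 small / 0.5 medium / 0.8 large): medium effect.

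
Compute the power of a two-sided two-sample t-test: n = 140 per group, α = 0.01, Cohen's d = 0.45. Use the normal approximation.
Power ≈ 0.88

Power calculation (two-sample t-test, normal approximation):
z_β = d · √(n/2) - z_{α/2}
z_β = 0.45 · √(140/2) - 2.576
z_β = 0.45 · 8.367 - 2.576
z_β = 1.189

Power = Φ(z_β) = Φ(1.189) ≈ 0.883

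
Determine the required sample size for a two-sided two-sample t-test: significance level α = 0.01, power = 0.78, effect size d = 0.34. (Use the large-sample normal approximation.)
n = 194 per group

Sample size formula (two-sample t-test, normal approximation):
n = 2 · ((z_{α/2} + z_β) / d)²

z_{α/2} = 2.576 (for α = 0.01, two-sided)
z_β = 0.772 (for power = 0.78)
d = 0.34

n = 2 · ((2.576 + 0.772) / 0.34)²
n = 2 · (9.847)²
n ≈ 193.93
Round up to the next whole number: n = 194 per group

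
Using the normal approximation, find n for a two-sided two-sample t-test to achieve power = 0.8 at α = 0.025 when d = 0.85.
n = 27 per group

Sample size formula (two-sample t-test, normal approximation):
n = 2 · ((z_{α/2} + z_β) / d)²

z_{α/2} = 2.241 (for α = 0.025, two-sided)
z_β = 0.842 (for power = 0.8)
d = 0.85

n = 2 · ((2.241 + 0.842) / 0.85)²
n = 2 · (3.627)²
n ≈ 26.31
Round up to the next whole number: n = 27 per group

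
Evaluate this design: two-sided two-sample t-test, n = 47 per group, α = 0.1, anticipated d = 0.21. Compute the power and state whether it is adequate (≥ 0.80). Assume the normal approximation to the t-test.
Power ≈ 0.27; the study is underpowered (power < 0.80)

Power calculation (two-sample t-test, normal approximation):
z_β = d · √(n/2) - z_{α/2}
z_β = 0.21 · √(47/2) - 1.645
z_β = 0.21 · 4.848 - 1.645
z_β = -0.627

Power = Φ(z_β) = Φ(-0.627) ≈ 0.265

Effect size d = 0.21 is small by Cohen's convention (0.2/0.5/0.8).

Threshold: power ≥ 0.80 is conventionally adequate.
Power ≈ 0.27 → the study is underpowered (power < 0.80).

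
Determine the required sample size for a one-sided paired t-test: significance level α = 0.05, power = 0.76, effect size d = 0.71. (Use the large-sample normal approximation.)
n = 11 pairs

Sample size formula (paired t-test, normal approximation):
n = ((z_α + z_β) / d)²

z_α = 1.645 (for α = 0.05, one-sided)
z_β = 0.706 (for power = 0.76)
d = 0.71

n = ((1.645 + 0.706) / 0.71)²
n = (3.311)²
n ≈ 10.96
Round up to the next whole number: n = 11 pairs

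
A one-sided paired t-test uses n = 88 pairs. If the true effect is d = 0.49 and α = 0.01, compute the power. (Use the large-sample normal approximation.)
Power ≈ 0.99

Power calculation (paired t-test, normal approximation):
z_β = d · √n - z_α
z_β = 0.49 · √88 - 2.326
z_β = 0.49 · 9.381 - 2.326
z_β = 2.270

Power = Φ(z_β) = Φ(2.270) ≈ 0.988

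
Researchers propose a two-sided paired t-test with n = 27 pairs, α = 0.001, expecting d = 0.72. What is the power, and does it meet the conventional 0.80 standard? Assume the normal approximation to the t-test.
Power ≈ 0.67; the study is underpowered (power < 0.80)

Power calculation (paired t-test, normal approximation):
z_β = d · √n - z_{α/2}
z_β = 0.72 · √27 - 3.291
z_β = 0.72 · 5.196 - 3.291
z_β = 0.451

Power = Φ(z_β) = Φ(0.451) ≈ 0.674

Effect size d = 0.72 is medium by Cohen's convention (0.2/0.5/0.8).

Threshold: power ≥ 0.80 is conventionally adequate.
Power ≈ 0.67 → the study is underpowered (power < 0.80).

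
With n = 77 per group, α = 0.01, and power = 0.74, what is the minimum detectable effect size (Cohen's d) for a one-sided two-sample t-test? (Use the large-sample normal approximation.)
d ≈ 0.48

Minimum detectable effect (two-sample t-test, normal approximation):
d = (z_α + z_β) / √(n/2)
d = (2.326 + 0.643) / √(77/2)
d = 2.970 / 6.205
d ≈ 0.48

By Cohen's convention (0.2 small / 0.5 medium / 0.8 large): small effect.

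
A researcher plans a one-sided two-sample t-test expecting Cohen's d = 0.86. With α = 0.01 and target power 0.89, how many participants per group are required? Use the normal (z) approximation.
n = 35 per group

Sample size formula (two-sample t-test, normal approximation):
n = 2 · ((z_α + z_β) / d)²

z_α = 2.326 (for α = 0.01, one-sided)
z_β = 1.227 (for power = 0.89)
d = 0.86

n = 2 · ((2.326 + 1.227) / 0.86)²
n = 2 · (4.131)²
n ≈ 34.13
Round up to the next whole number: n = 35 per group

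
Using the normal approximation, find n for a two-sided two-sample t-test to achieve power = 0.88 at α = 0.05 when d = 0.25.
n = 315 per group

Sample size formula (two-sample t-test, normal approximation):
n = 2 · ((z_{α/2} + z_β) / d)²

z_{α/2} = 1.960 (for α = 0.05, two-sided)
z_β = 1.175 (for power = 0.88)
d = 0.25

n = 2 · ((1.960 + 1.175) / 0.25)²
n = 2 · (12.540)²
n ≈ 314.50
Round up to the next whole number: n = 315 per group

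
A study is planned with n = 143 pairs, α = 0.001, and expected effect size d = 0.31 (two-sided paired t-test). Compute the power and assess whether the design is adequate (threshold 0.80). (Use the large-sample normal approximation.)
Power ≈ 0.66; the study is underpowered (power < 0.80)

Power calculation (paired t-test, normal approximation):
z_β = d · √n - z_{α/2}
z_β = 0.31 · √143 - 3.291
z_β = 0.31 · 11.958 - 3.291
z_β = 0.417

Power = Φ(z_β) = Φ(0.417) ≈ 0.661

Effect size d = 0.31 is small by Cohen's convention (0.2/0.5/0.8).

Threshold: power ≥ 0.80 is conventionally adequate.
Power ≈ 0.66 → the study is underpowered (power < 0.80).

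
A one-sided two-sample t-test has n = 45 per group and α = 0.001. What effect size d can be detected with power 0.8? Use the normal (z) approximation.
d ≈ 0.83

Minimum detectable effect (two-sample t-test, normal approximation):
d = (z_α + z_β) / √(n/2)
d = (3.090 + 0.842) / √(45/2)
d = 3.932 / 4.743
d ≈ 0.83

By Cohen's convention (0.2 small / 0.5 medium / 0.8 large): large effect.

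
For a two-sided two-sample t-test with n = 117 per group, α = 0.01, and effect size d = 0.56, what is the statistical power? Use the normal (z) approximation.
Power ≈ 0.96

Power calculation (two-sample t-test, normal approximation):
z_β = d · √(n/2) - z_{α/2}
z_β = 0.56 · √(117/2) - 2.576
z_β = 0.56 · 7.649 - 2.576
z_β = 1.707

Power = Φ(z_β) = Φ(1.707) ≈ 0.956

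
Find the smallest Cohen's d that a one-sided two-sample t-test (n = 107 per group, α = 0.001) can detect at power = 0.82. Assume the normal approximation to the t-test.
d ≈ 0.55

Minimum detectable effect (two-sample t-test, normal approximation):
d = (z_α + z_β) / √(n/2)
d = (3.090 + 0.915) / √(107/2)
d = 4.006 / 7.314
d ≈ 0.55

By Cohen's convention (0.2 small / 0.5 medium / 0.8 large): medium effect.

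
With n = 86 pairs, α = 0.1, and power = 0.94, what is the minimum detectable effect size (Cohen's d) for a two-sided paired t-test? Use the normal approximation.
d ≈ 0.35

Minimum detectable effect (paired t-test, normal approximation):
d = (z_{α/2} + z_β) / √n
d = (1.645 + 1.555) / √86
d = 3.200 / 9.274
d ≈ 0.35

By Cohen's convention (0.2 small / 0.5 medium / 0.8 large): small effect.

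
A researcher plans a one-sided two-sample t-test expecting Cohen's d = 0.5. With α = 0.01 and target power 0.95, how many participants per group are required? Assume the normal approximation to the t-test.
n = 127 per group

Sample size formula (two-sample t-test, normal approximation):
n = 2 · ((z_α + z_β) / d)²

z_α = 2.326 (for α = 0.01, one-sided)
z_β = 1.645 (for power = 0.95)
d = 0.5

n = 2 · ((2.326 + 1.645) / 0.5)²
n = 2 · (7.942)²
n ≈ 126.15
Round up to the next whole number: n = 127 per group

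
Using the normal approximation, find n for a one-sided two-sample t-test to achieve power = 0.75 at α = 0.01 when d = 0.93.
n = 21 per group

Sample size formula (two-sample t-test, normal approximation):
n = 2 · ((z_α + z_β) / d)²

z_α = 2.326 (for α = 0.01, one-sided)
z_β = 0.674 (for power = 0.75)
d = 0.93

n = 2 · ((2.326 + 0.674) / 0.93)²
n = 2 · (3.226)²
n ≈ 20.81
Round up to the next whole number: n = 21 per group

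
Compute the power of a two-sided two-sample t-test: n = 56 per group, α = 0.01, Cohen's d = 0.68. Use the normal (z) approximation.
Power ≈ 0.85

Power calculation (two-sample t-test, normal approximation):
z_β = d · √(n/2) - z_{α/2}
z_β = 0.68 · √(56/2) - 2.576
z_β = 0.68 · 5.292 - 2.576
z_β = 1.022

Power = Φ(z_β) = Φ(1.022) ≈ 0.847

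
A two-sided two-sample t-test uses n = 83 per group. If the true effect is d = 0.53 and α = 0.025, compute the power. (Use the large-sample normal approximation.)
Power ≈ 0.88

Power calculation (two-sample t-test, normal approximation):
z_β = d · √(n/2) - z_{α/2}
z_β = 0.53 · √(83/2) - 2.241
z_β = 0.53 · 6.442 - 2.241
z_β = 1.173

Power = Φ(z_β) = Φ(1.173) ≈ 0.880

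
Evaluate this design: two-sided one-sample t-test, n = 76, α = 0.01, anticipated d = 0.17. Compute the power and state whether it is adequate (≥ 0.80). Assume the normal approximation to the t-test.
Power ≈ 0.14; the study is underpowered (power < 0.80)

Power calculation (one-sample t-test, normal approximation):
z_β = d · √n - z_{α/2}
z_β = 0.17 · √76 - 2.576
z_β = 0.17 · 8.718 - 2.576
z_β = -1.094

Power = Φ(z_β) = Φ(-1.094) ≈ 0.137

Effect size d = 0.17 is very small by Cohen's convention (0.2/0.5/0.8).

Threshold: power ≥ 0.80 is conventionally adequate.
Power ≈ 0.14 → the study is underpowered (power < 0.80).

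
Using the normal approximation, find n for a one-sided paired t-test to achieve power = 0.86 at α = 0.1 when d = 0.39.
n = 37 pairs

Sample size formula (paired t-test, normal approximation):
n = ((z_α + z_β) / d)²

z_α = 1.282 (for α = 0.1, one-sided)
z_β = 1.080 (for power = 0.86)
d = 0.39

n = ((1.282 + 1.080) / 0.39)²
n = (6.056)²
n ≈ 36.68
Round up to the next whole number: n = 37 pairs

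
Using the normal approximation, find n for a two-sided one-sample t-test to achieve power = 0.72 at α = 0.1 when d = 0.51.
n = 20

Sample size formula (one-sample t-test, normal approximation):
n = ((z_{α/2} + z_β) / d)²

z_{α/2} = 1.645 (for α = 0.1, two-sided)
z_β = 0.583 (for power = 0.72)
d = 0.51

n = ((1.645 + 0.583) / 0.51)²
n = (4.369)²
n ≈ 19.09
Round up to the next whole number: n = 20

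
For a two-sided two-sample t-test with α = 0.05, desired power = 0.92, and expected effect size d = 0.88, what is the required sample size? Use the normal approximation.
n = 30 per group

Sample size formula (two-sample t-test, normal approximation):
n = 2 · ((z_{α/2} + z_β) / d)²

z_{α/2} = 1.960 (for α = 0.05, two-sided)
z_β = 1.405 (for power = 0.92)
d = 0.88

n = 2 · ((1.960 + 1.405) / 0.88)²
n = 2 · (3.824)²
n ≈ 29.25
Round up to the next whole number: n = 30 per group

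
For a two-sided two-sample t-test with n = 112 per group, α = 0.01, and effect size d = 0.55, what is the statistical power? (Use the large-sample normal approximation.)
Power ≈ 0.94

Power calculation (two-sample t-test, normal approximation):
z_β = d · √(n/2) - z_{α/2}
z_β = 0.55 · √(112/2) - 2.576
z_β = 0.55 · 7.483 - 2.576
z_β = 1.540

Power = Φ(z_β) = Φ(1.540) ≈ 0.938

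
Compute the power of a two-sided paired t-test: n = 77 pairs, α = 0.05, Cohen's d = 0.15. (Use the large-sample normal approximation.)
Power ≈ 0.26

Power calculation (paired t-test, normal approximation):
z_β = d · √n - z_{α/2}
z_β = 0.15 · √77 - 1.960
z_β = 0.15 · 8.775 - 1.960
z_β = -0.644

Power = Φ(z_β) = Φ(-0.644) ≈ 0.260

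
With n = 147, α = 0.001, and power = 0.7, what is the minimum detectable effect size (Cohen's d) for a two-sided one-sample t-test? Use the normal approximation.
d ≈ 0.31

Minimum detectable effect (one-sample t-test, normal approximation):
d = (z_{α/2} + z_β) / √n
d = (3.291 + 0.524) / √147
d = 3.815 / 12.124
d ≈ 0.31

By Cohen's convention (0.2 small / 0.5 medium / 0.8 large): small effect.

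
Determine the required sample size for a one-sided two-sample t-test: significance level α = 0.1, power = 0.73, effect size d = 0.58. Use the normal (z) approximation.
n = 22 per group

Sample size formula (two-sample t-test, normal approximation):
n = 2 · ((z_α + z_β) / d)²

z_α = 1.282 (for α = 0.1, one-sided)
z_β = 0.613 (for power = 0.73)
d = 0.58

n = 2 · ((1.282 + 0.613) / 0.58)²
n = 2 · (3.267)²
n ≈ 21.35
Round up to the next whole number: n = 22 per group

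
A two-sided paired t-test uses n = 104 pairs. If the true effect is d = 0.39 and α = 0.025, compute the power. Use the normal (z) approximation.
Power ≈ 0.96

Power calculation (paired t-test, normal approximation):
z_β = d · √n - z_{α/2}
z_β = 0.39 · √104 - 2.241
z_β = 0.39 · 10.198 - 2.241
z_β = 1.736

Power = Φ(z_β) = Φ(1.736) ≈ 0.959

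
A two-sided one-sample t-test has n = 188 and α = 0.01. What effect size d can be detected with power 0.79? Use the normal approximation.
d ≈ 0.25

Minimum detectable effect (one-sample t-test, normal approximation):
d = (z_{α/2} + z_β) / √n
d = (2.576 + 0.806) / √188
d = 3.382 / 13.711
d ≈ 0.25

By Cohen's convention (0.2 small / 0.5 medium / 0.8 large): small effect.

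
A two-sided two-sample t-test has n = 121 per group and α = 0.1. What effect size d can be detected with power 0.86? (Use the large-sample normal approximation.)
d ≈ 0.35

Minimum detectable effect (two-sample t-test, normal approximation):
d = (z_{α/2} + z_β) / √(n/2)
d = (1.645 + 1.080) / √(121/2)
d = 2.725 / 7.778
d ≈ 0.35

By Cohen's convention (0.2 small / 0.5 medium / 0.8 large): small effect.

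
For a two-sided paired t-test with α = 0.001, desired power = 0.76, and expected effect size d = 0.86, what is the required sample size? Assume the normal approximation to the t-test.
n = 22 pairs

Sample size formula (paired t-test, normal approximation):
n = ((z_{α/2} + z_β) / d)²

z_{α/2} = 3.291 (for α = 0.001, two-sided)
z_β = 0.706 (for power = 0.76)
d = 0.86

n = ((3.291 + 0.706) / 0.86)²
n = (4.648)²
n ≈ 21.60
Round up to the next whole number: n = 22 pairs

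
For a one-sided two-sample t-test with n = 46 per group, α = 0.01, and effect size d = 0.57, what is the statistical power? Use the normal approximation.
Power ≈ 0.66

Power calculation (two-sample t-test, normal approximation):
z_β = d · √(n/2) - z_α
z_β = 0.57 · √(46/2) - 2.326
z_β = 0.57 · 4.796 - 2.326
z_β = 0.407

Power = Φ(z_β) = Φ(0.407) ≈ 0.658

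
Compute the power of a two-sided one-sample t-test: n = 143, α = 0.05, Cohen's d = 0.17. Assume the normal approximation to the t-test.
Power ≈ 0.53

Power calculation (one-sample t-test, normal approximation):
z_β = d · √n - z_{α/2}
z_β = 0.17 · √143 - 1.960
z_β = 0.17 · 11.958 - 1.960
z_β = 0.073

Power = Φ(z_β) = Φ(0.073) ≈ 0.529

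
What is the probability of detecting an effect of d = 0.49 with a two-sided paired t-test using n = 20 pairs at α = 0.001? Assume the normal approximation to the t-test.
Power ≈ 0.14

Power calculation (paired t-test, normal approximation):
z_β = d · √n - z_{α/2}
z_β = 0.49 · √20 - 3.291
z_β = 0.49 · 4.472 - 3.291
z_β = -1.099

Power = Φ(z_β) = Φ(-1.099) ≈ 0.136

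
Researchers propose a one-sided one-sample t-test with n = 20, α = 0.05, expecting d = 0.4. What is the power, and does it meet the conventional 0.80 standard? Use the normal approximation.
Power ≈ 0.56; the study is underpowered (power < 0.80)

Power calculation (one-sample t-test, normal approximation):
z_β = d · √n - z_α
z_β = 0.4 · √20 - 1.645
z_β = 0.4 · 4.472 - 1.645
z_β = 0.144

Power = Φ(z_β) = Φ(0.144) ≈ 0.557

Effect size d = 0.4 is small by Cohen's convention (0.2/0.5/0.8).

Threshold: power ≥ 0.80 is conventionally adequate.
Power ≈ 0.56 → the study is underpowered (power < 0.80).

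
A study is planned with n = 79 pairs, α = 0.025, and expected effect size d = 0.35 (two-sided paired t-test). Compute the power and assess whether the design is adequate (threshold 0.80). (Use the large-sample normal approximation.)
Power ≈ 0.81; the study is adequately powered (power ≥ 0.80)

Power calculation (paired t-test, normal approximation):
z_β = d · √n - z_{α/2}
z_β = 0.35 · √79 - 2.241
z_β = 0.35 · 8.888 - 2.241
z_β = 0.869

Power = Φ(z_β) = Φ(0.869) ≈ 0.808

Effect size d = 0.35 is small by Cohen's convention (0.2/0.5/0.8).

Threshold: power ≥ 0.80 is conventionally adequate.
Power ≈ 0.81 → the study is adequately powered (power ≥ 0.80).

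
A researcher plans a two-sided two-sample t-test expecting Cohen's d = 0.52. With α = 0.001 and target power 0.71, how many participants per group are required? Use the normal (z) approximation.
n = 110 per group

Sample size formula (two-sample t-test, normal approximation):
n = 2 · ((z_{α/2} + z_β) / d)²

z_{α/2} = 3.291 (for α = 0.001, two-sided)
z_β = 0.553 (for power = 0.71)
d = 0.52

n = 2 · ((3.291 + 0.553) / 0.52)²
n = 2 · (7.392)²
n ≈ 109.28
Round up to the next whole number: n = 110 per group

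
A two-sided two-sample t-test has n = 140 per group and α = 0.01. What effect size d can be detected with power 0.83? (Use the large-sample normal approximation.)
d ≈ 0.42

Minimum detectable effect (two-sample t-test, normal approximation):
d = (z_{α/2} + z_β) / √(n/2)
d = (2.576 + 0.954) / √(140/2)
d = 3.530 / 8.367
d ≈ 0.42

By Cohen's convention (0.2 small / 0.5 medium / 0.8 large): small effect.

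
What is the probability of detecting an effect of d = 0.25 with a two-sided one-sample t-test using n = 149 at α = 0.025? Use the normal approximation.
Power ≈ 0.79

Power calculation (one-sample t-test, normal approximation):
z_β = d · √n - z_{α/2}
z_β = 0.25 · √149 - 2.241
z_β = 0.25 · 12.207 - 2.241
z_β = 0.810

Power = Φ(z_β) = Φ(0.810) ≈ 0.791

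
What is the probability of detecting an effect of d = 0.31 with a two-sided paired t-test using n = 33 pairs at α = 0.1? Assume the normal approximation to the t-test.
Power ≈ 0.55

Power calculation (paired t-test, normal approximation):
z_β = d · √n - z_{α/2}
z_β = 0.31 · √33 - 1.645
z_β = 0.31 · 5.745 - 1.645
z_β = 0.136

Power = Φ(z_β) = Φ(0.136) ≈ 0.554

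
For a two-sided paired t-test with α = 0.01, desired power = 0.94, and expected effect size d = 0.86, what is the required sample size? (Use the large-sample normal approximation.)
n = 24 pairs

Sample size formula (paired t-test, normal approximation):
n = ((z_{α/2} + z_β) / d)²

z_{α/2} = 2.576 (for α = 0.01, two-sided)
z_β = 1.555 (for power = 0.94)
d = 0.86

n = ((2.576 + 1.555) / 0.86)²
n = (4.803)²
n ≈ 23.07
Round up to the next whole number: n = 24 pairs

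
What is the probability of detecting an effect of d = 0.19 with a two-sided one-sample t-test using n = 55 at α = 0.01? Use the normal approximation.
Power ≈ 0.12

Power calculation (one-sample t-test, normal approximation):
z_β = d · √n - z_{α/2}
z_β = 0.19 · √55 - 2.576
z_β = 0.19 · 7.416 - 2.576
z_β = -1.167

Power = Φ(z_β) = Φ(-1.167) ≈ 0.122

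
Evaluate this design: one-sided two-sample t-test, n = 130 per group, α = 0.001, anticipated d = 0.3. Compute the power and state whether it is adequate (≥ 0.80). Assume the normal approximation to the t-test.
Power ≈ 0.25; the study is underpowered (power < 0.80)

Power calculation (two-sample t-test, normal approximation):
z_β = d · √(n/2) - z_α
z_β = 0.3 · √(130/2) - 3.090
z_β = 0.3 · 8.062 - 3.090
z_β = -0.672

Power = Φ(z_β) = Φ(-0.672) ≈ 0.251

Effect size d = 0.3 is small by Cohen's convention (0.2/0.5/0.8).

Threshold: power ≥ 0.80 is conventionally adequate.
Power ≈ 0.25 → the study is underpowered (power < 0.80).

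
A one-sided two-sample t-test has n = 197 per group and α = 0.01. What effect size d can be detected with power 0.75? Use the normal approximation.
d ≈ 0.30

Minimum detectable effect (two-sample t-test, normal approximation):
d = (z_α + z_β) / √(n/2)
d = (2.326 + 0.674) / √(197/2)
d = 3.001 / 9.925
d ≈ 0.30

By Cohen's convention (0.2 small / 0.5 medium / 0.8 large): small effect.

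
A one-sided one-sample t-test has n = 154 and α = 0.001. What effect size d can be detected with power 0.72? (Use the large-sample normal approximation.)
d ≈ 0.30

Minimum detectable effect (one-sample t-test, normal approximation):
d = (z_α + z_β) / √n
d = (3.090 + 0.583) / √154
d = 3.673 / 12.410
d ≈ 0.30

By Cohen's convention (0.2 small / 0.5 medium / 0.8 large): small effect.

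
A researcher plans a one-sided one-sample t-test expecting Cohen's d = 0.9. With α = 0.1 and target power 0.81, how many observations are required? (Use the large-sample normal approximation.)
n = 6

Sample size formula (one-sample t-test, normal approximation):
n = ((z_α + z_β) / d)²

z_α = 1.282 (for α = 0.1, one-sided)
z_β = 0.878 (for power = 0.81)
d = 0.9

n = ((1.282 + 0.878) / 0.9)²
n = (2.400)²
n ≈ 5.76
Round up to the next whole number: n = 6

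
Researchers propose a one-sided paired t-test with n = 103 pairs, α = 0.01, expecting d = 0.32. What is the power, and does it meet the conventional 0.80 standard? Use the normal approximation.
Power ≈ 0.82; the study is adequately powered (power ≥ 0.80)

Power calculation (paired t-test, normal approximation):
z_β = d · √n - z_α
z_β = 0.32 · √103 - 2.326
z_β = 0.32 · 10.149 - 2.326
z_β = 0.921

Power = Φ(z_β) = Φ(0.921) ≈ 0.822

Effect size d = 0.32 is small by Cohen's convention (0.2/0.5/0.8).

Threshold: power ≥ 0.80 is conventionally adequate.
Power ≈ 0.82 → the study is adequately powered (power ≥ 0.80).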